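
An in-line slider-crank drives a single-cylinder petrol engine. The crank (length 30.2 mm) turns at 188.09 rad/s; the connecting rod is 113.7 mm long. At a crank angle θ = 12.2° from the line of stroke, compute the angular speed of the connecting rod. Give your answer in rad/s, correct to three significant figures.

48.9

ω = 188.1 rad/s
The rod makes angle φ with the slider axis where L sinφ = r sinθ; differentiating, L cosφ·φ̇ = r ω cosθ.
L cosφ = √(L² − r² sin²θ) = 0.11352 m.
|ω_rod| = r ω |cosθ| / √(L² − r² sin²θ) = 0.0302·188.1·0.97742/0.11352 = 48.908 rad/s.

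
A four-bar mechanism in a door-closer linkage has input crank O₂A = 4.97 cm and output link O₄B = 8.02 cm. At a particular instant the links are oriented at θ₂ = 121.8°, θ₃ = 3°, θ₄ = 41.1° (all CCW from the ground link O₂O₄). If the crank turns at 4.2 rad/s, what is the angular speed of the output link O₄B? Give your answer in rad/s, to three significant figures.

ω₂ = 4.2 rad/s
Differentiating the loop-closure r₂e^{iθ₂}+r₃e^{iθ₃}=r₁+r₄e^{iθ₄} gives r₂ω₂e^{iθ₂}+r₃ω₃e^{iθ₃}=r₄ω₄e^{iθ₄}.
Eliminating the other unknown: ω₄ = r₂ω₂ sin(θ₂−θ₃) / [r₄ sin(θ₄−θ₃)].
Numerator sine = +0.87631; denominator sine = +0.61704.
Result = 0.0497·4.2·(+0.87631) / (0.0802·(+0.61704)) = +3.6964 rad/s; magnitude 3.6964 rad/s.

3.70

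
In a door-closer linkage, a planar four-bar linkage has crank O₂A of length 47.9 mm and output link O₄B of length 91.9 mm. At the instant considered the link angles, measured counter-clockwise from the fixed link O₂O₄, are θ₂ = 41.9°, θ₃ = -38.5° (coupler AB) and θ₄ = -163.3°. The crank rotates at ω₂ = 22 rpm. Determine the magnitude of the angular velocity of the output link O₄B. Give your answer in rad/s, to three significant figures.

ω₂ = 2.304 rad/s (from 22 rpm).
Differentiating the loop-closure r₂e^{iθ₂}+r₃e^{iθ₃}=r₁+r₄e^{iθ₄} gives r₂ω₂e^{iθ₂}+r₃ω₃e^{iθ₃}=r₄ω₄e^{iθ₄}.
Eliminating the other unknown: ω₄ = r₂ω₂ sin(θ₂−θ₃) / [r₄ sin(θ₄−θ₃)].
Numerator sine = +0.98600; denominator sine = -0.82115.
Result = 0.0479·2.304·(+0.98600) / (0.0919·(-0.82115)) = -1.4419 rad/s; magnitude 1.4419 rad/s.

1.44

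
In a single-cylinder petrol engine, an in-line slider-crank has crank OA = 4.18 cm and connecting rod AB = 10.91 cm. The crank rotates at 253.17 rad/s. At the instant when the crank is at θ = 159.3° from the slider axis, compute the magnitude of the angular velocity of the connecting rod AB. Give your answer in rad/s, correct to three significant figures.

ω = 253.2 rad/s
The rod makes angle φ with the slider axis where L sinφ = r sinθ; differentiating, L cosφ·φ̇ = r ω cosθ.
L cosφ = √(L² − r² sin²θ) = 0.10809 m.
|ω_rod| = r ω |cosθ| / √(L² − r² sin²θ) = 0.0418·253.2·0.93544/0.10809 = 91.58 rad/s.

91.6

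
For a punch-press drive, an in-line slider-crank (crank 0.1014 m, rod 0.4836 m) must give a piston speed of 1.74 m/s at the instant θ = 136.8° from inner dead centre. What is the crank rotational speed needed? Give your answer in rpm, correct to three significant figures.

283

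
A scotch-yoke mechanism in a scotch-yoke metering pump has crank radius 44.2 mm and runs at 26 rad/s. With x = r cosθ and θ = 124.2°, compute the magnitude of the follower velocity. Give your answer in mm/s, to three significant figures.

950

ω = 26 rad/s
x = r cosθ ⇒ ẋ = −rω sinθ.
|v| = rω|sinθ| = 0.0442·26·|sin 124.2°| = 0.95048 m/s = 950.48 mm/s.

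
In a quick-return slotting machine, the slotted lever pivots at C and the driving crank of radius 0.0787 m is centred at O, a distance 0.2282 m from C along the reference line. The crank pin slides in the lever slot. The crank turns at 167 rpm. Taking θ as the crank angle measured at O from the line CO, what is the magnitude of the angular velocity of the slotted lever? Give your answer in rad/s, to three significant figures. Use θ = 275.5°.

2.24

ω = 17.49 rad/s (from 167 rpm).
Crank pin A relative to C: A = (d + r cosθ, r sinθ); lever angle φ = atan2(r sinθ, d + r cosθ).
Differentiating tanφ: φ̇ = rω(d cosθ + r)/(d² + r² + 2dr cosθ).
d² + r² + 2dr cosθ = |CA|² = 0.0617116 m²;  d cosθ + r = +0.10057 m.
|ω_lever| = |0.0787·17.49·+0.10057| / 0.0617116 = 2.243 rad/s.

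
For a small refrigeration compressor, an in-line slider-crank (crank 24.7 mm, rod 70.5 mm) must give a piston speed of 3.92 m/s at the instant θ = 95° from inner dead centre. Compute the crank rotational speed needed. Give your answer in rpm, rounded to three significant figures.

1570

For an in-line slider-crank, |v_piston| = rω|sinθ|·[1 + r cosθ/√(L² − r² sin²θ)].
With r = 0.0247 m, L = 0.0705 m, θ = 95°: the bracketed kinematic factor |dx/dθ| = 0.023804 m.
ω = v/|dx/dθ| = 3.92/0.023804 = 164.68 rad/s.
N = 60ω/(2π) = 1572.5 rpm.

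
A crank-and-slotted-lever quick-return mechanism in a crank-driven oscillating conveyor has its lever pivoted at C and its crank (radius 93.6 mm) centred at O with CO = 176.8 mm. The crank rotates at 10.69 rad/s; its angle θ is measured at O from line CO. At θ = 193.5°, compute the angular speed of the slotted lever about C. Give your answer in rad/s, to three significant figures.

10.00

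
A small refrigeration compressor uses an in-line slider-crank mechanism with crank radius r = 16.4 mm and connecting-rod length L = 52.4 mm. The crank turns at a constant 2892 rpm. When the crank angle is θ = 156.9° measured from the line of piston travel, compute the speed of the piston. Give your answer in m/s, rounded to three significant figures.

ω = 2π·2892/60 = 302.8 rad/s
For an in-line slider-crank, x = r cosθ + √(L² − r² sin²θ), so v = −rω sinθ·[1 + r cosθ/√(L² − r² sin²θ)].
With r = 0.0164 m, L = 0.0524 m, θ = 156.9°: √(L² − r² sin²θ) = 0.052003 m.
v = −0.0164·302.8·0.39234·[1 + 0.0164·-0.91982/0.052003] = -1.3834 m/s.
|v| = 1.3834 m/s.

1.38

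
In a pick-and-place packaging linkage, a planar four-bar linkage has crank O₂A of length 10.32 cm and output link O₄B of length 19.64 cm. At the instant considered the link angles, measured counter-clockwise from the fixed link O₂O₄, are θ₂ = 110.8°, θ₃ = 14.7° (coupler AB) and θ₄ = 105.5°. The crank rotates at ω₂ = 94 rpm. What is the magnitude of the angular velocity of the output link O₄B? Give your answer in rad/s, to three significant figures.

5.14

ω₂ = 9.844 rad/s (from 94 rpm).
Differentiating the loop-closure r₂e^{iθ₂}+r₃e^{iθ₃}=r₁+r₄e^{iθ₄} gives r₂ω₂e^{iθ₂}+r₃ω₃e^{iθ₃}=r₄ω₄e^{iθ₄}.
Eliminating the other unknown: ω₄ = r₂ω₂ sin(θ₂−θ₃) / [r₄ sin(θ₄−θ₃)].
Numerator sine = +0.99434; denominator sine = +0.99990.
Result = 0.1032·9.844·(+0.99434) / (0.1964·(+0.99990)) = +5.1436 rad/s; magnitude 5.1436 rad/s.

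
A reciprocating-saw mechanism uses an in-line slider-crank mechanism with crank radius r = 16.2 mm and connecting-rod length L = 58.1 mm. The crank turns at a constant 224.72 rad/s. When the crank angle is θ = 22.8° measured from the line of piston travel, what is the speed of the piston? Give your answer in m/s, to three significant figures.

1.78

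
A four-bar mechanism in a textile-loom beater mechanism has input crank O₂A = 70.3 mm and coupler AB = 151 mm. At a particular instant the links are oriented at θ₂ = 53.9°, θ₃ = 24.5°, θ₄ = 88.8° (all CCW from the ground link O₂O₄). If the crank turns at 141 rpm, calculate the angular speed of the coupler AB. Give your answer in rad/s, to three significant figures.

4.36

ω₂ = 14.77 rad/s (from 141 rpm).
Differentiating the loop-closure r₂e^{iθ₂}+r₃e^{iθ₃}=r₁+r₄e^{iθ₄} gives r₂ω₂e^{iθ₂}+r₃ω₃e^{iθ₃}=r₄ω₄e^{iθ₄}.
Eliminating the other unknown: ω₃ = r₂ω₂ sin(θ₄−θ₂) / [r₃ sin(θ₃−θ₄)].
Numerator sine = +0.57215; denominator sine = -0.90108.
Result = 0.0703·14.77·(+0.57215) / (0.151·(-0.90108)) = -4.3649 rad/s; magnitude 4.3649 rad/s.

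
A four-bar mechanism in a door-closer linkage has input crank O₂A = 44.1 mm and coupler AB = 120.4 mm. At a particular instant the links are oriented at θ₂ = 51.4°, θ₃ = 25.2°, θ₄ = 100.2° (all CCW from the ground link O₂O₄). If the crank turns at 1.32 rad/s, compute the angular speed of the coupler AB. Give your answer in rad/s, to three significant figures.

ω₂ = 1.32 rad/s
Differentiating the loop-closure r₂e^{iθ₂}+r₃e^{iθ₃}=r₁+r₄e^{iθ₄} gives r₂ω₂e^{iθ₂}+r₃ω₃e^{iθ₃}=r₄ω₄e^{iθ₄}.
Eliminating the other unknown: ω₃ = r₂ω₂ sin(θ₄−θ₂) / [r₃ sin(θ₃−θ₄)].
Numerator sine = +0.75241; denominator sine = -0.96593.
Result = 0.0441·1.32·(+0.75241) / (0.1204·(-0.96593)) = -0.37662 rad/s; magnitude 0.37662 rad/s.

0.377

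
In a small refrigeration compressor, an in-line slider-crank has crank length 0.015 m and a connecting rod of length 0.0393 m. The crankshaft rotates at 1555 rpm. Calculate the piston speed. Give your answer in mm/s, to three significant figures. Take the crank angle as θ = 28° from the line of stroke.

1540

ω = 2π·1555/60 = 162.8 rad/s
For an in-line slider-crank, x = r cosθ + √(L² − r² sin²θ), so v = −rω sinθ·[1 + r cosθ/√(L² − r² sin²θ)].
With r = 0.015 m, L = 0.0393 m, θ = 28°: √(L² − r² sin²θ) = 0.038664 m.
v = −0.015·162.8·0.46947·[1 + 0.015·0.88295/0.038664] = -1.5395 m/s.
|v| = 1.5395 m/s = 1539.5 mm/s.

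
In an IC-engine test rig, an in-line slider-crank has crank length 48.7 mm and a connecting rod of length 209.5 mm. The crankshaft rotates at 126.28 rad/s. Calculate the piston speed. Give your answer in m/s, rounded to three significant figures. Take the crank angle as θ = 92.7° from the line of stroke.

6.07

ω = 126.3 rad/s
For an in-line slider-crank, x = r cosθ + √(L² − r² sin²θ), so v = −rω sinθ·[1 + r cosθ/√(L² − r² sin²θ)].
With r = 0.0487 m, L = 0.2095 m, θ = 92.7°: √(L² − r² sin²θ) = 0.20377 m.
v = −0.0487·126.3·0.99889·[1 + 0.0487·-0.04711/0.20377] = -6.0739 m/s.
|v| = 6.0739 m/s.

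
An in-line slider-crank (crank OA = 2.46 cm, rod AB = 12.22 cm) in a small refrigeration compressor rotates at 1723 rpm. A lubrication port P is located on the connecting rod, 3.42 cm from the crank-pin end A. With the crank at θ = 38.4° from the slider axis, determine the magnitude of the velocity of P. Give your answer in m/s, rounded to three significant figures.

ω = 180.4 rad/s.  Crank-pin speed |V_A| = rω = 4.4386 m/s, perpendicular to OA.
Rod angle: sinφ = −(r/L) sinθ ⇒ φ = -7.183°; ω_rod = −rω cosθ/√(L²−r²sin²θ) = -28.691 rad/s.
V_P = V_A + ω_rod × AP, with AP = 0.0342 m along the rod.
Components: V_Px = −rω sinθ − a·ω_rod·sinφ = -2.8797 m/s;  V_Py = rω cosθ + a·ω_rod·cosφ = +2.505 m/s.
|V_P| = √(V_Px² + V_Py²) = 3.8168 m/s.

3.82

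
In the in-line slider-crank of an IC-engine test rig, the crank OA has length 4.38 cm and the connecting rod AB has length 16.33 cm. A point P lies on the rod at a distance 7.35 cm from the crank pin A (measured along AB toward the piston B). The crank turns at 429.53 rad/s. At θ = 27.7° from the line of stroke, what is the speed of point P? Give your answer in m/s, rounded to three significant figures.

13.3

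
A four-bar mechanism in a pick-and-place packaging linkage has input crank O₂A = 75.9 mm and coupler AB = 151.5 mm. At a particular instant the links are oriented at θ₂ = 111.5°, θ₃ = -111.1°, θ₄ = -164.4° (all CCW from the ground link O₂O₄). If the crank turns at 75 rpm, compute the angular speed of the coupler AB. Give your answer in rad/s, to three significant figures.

ω₂ = 7.854 rad/s (from 75 rpm).
Differentiating the loop-closure r₂e^{iθ₂}+r₃e^{iθ₃}=r₁+r₄e^{iθ₄} gives r₂ω₂e^{iθ₂}+r₃ω₃e^{iθ₃}=r₄ω₄e^{iθ₄}.
Eliminating the other unknown: ω₃ = r₂ω₂ sin(θ₄−θ₂) / [r₃ sin(θ₃−θ₄)].
Numerator sine = +0.99470; denominator sine = +0.80178.
Result = 0.0759·7.854·(+0.99470) / (0.1515·(+0.80178)) = +4.8816 rad/s; magnitude 4.8816 rad/s.

4.88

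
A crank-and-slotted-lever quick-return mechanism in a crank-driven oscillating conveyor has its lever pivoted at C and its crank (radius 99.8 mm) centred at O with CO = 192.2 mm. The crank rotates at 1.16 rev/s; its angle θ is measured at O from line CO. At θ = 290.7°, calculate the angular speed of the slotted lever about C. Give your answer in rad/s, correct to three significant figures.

2.02

ω = 7.288 rad/s (from 1.16 rev/s).
Crank pin A relative to C: A = (d + r cosθ, r sinθ); lever angle φ = atan2(r sinθ, d + r cosθ).
Differentiating tanφ: φ̇ = rω(d cosθ + r)/(d² + r² + 2dr cosθ).
d² + r² + 2dr cosθ = |CA|² = 0.0604613 m²;  d cosθ + r = +0.16774 m.
|ω_lever| = |0.0998·7.288·+0.16774| / 0.0604613 = 2.018 rad/s.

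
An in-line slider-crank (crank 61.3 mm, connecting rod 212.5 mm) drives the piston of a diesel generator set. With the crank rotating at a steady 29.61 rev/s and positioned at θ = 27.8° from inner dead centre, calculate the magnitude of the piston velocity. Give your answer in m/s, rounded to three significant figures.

6.69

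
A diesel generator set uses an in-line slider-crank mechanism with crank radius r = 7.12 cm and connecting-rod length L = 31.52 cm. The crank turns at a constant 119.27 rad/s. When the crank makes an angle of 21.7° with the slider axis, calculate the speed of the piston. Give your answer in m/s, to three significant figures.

ω = 119.3 rad/s
For an in-line slider-crank, x = r cosθ + √(L² − r² sin²θ), so v = −rω sinθ·[1 + r cosθ/√(L² − r² sin²θ)].
With r = 0.0712 m, L = 0.3152 m, θ = 21.7°: √(L² − r² sin²θ) = 0.3141 m.
v = −0.0712·119.3·0.36975·[1 + 0.0712·0.92913/0.3141] = -3.8012 m/s.
|v| = 3.8012 m/s.

3.80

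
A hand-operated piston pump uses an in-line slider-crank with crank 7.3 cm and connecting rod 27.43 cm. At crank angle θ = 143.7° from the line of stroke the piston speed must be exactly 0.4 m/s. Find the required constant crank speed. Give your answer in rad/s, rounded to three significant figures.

For an in-line slider-crank, |v_piston| = rω|sinθ|·[1 + r cosθ/√(L² − r² sin²θ)].
With r = 0.073 m, L = 0.2743 m, θ = 143.7°: the bracketed kinematic factor |dx/dθ| = 0.03383 m.
ω = v/|dx/dθ| = 0.4/0.03383 = 11.824 rad/s.

11.8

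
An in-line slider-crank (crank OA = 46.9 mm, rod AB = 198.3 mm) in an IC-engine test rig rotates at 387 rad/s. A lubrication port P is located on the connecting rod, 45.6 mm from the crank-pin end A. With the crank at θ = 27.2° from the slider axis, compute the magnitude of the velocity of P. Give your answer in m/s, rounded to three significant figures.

ω = 387 rad/s.  Crank-pin speed |V_A| = rω = 18.15 m/s, perpendicular to OA.
Rod angle: sinφ = −(r/L) sinθ ⇒ φ = -6.206°; ω_rod = −rω cosθ/√(L²−r²sin²θ) = -81.888 rad/s.
V_P = V_A + ω_rod × AP, with AP = 0.0456 m along the rod.
Components: V_Px = −rω sinθ − a·ω_rod·sinφ = -8.7002 m/s;  V_Py = rω cosθ + a·ω_rod·cosφ = +12.431 m/s.
|V_P| = √(V_Px² + V_Py²) = 15.173 m/s.

15.2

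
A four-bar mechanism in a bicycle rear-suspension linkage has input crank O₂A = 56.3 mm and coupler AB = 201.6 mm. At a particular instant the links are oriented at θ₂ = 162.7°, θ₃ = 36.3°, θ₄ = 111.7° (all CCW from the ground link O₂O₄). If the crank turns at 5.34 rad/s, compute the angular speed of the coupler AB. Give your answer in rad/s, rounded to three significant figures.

ω₂ = 5.34 rad/s
Differentiating the loop-closure r₂e^{iθ₂}+r₃e^{iθ₃}=r₁+r₄e^{iθ₄} gives r₂ω₂e^{iθ₂}+r₃ω₃e^{iθ₃}=r₄ω₄e^{iθ₄}.
Eliminating the other unknown: ω₃ = r₂ω₂ sin(θ₄−θ₂) / [r₃ sin(θ₃−θ₄)].
Numerator sine = -0.77715; denominator sine = -0.96771.
Result = 0.0563·5.34·(-0.77715) / (0.2016·(-0.96771)) = +1.1976 rad/s; magnitude 1.1976 rad/s.

1.20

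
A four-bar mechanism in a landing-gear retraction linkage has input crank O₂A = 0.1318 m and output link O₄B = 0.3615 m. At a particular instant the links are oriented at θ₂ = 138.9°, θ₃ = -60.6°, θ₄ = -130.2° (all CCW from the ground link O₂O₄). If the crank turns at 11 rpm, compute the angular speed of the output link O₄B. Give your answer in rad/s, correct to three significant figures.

0.150

ω₂ = 1.152 rad/s (from 11 rpm).
Differentiating the loop-closure r₂e^{iθ₂}+r₃e^{iθ₃}=r₁+r₄e^{iθ₄} gives r₂ω₂e^{iθ₂}+r₃ω₃e^{iθ₃}=r₄ω₄e^{iθ₄}.
Eliminating the other unknown: ω₄ = r₂ω₂ sin(θ₂−θ₃) / [r₄ sin(θ₄−θ₃)].
Numerator sine = -0.33381; denominator sine = -0.93728.
Result = 0.1318·1.152·(-0.33381) / (0.3615·(-0.93728)) = +0.14957 rad/s; magnitude 0.14957 rad/s.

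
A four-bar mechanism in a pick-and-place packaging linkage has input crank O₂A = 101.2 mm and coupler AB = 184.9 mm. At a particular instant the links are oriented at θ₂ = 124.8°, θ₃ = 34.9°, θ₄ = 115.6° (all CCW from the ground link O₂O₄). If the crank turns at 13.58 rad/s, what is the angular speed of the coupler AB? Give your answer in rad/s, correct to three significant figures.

ω₂ = 13.58 rad/s
Differentiating the loop-closure r₂e^{iθ₂}+r₃e^{iθ₃}=r₁+r₄e^{iθ₄} gives r₂ω₂e^{iθ₂}+r₃ω₃e^{iθ₃}=r₄ω₄e^{iθ₄}.
Eliminating the other unknown: ω₃ = r₂ω₂ sin(θ₄−θ₂) / [r₃ sin(θ₃−θ₄)].
Numerator sine = -0.15988; denominator sine = -0.98686.
Result = 0.1012·13.58·(-0.15988) / (0.1849·(-0.98686)) = +1.2042 rad/s; magnitude 1.2042 rad/s.

1.20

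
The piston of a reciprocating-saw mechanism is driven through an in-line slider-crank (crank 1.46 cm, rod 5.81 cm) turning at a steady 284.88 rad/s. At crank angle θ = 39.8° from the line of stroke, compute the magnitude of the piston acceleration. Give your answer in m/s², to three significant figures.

ω = 284.9 rad/s
x(θ) = r cosθ + √(L² − r² sin²θ); with ω constant, a = ω²·d²x/dθ².
d²x/dθ² = −r cosθ − r²(cos2θ)/√u − r⁴ sin²2θ/(4u^{3/2}),  u = L² − r² sin²θ = 0.00328827 m².
Substituting r = 0.0146 m, L = 0.0581 m, θ = 39.8°: d²x/dθ² = -0.011946 m.
a = ω²·d²x/dθ² = (284.9)²·(-0.011946) = -969.52 m/s²;  |a| = 969.52 m/s².

970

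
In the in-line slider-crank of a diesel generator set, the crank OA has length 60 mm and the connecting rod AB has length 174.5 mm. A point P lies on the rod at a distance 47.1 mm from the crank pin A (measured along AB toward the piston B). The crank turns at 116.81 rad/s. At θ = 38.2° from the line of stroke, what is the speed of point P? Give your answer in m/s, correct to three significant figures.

ω = 116.8 rad/s.  Crank-pin speed |V_A| = rω = 7.0086 m/s, perpendicular to OA.
Rod angle: sinφ = −(r/L) sinθ ⇒ φ = -12.277°; ω_rod = −rω cosθ/√(L²−r²sin²θ) = -32.302 rad/s.
V_P = V_A + ω_rod × AP, with AP = 0.0471 m along the rod.
Components: V_Px = −rω sinθ − a·ω_rod·sinφ = -4.6577 m/s;  V_Py = rω cosθ + a·ω_rod·cosφ = +4.0211 m/s.
|V_P| = √(V_Px² + V_Py²) = 6.1533 m/s.

6.15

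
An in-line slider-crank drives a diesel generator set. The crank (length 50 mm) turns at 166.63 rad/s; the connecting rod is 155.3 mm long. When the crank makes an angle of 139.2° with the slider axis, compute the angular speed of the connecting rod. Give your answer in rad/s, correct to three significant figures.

41.5

ω = 166.6 rad/s
The rod makes angle φ with the slider axis where L sinφ = r sinθ; differentiating, L cosφ·φ̇ = r ω cosθ.
L cosφ = √(L² − r² sin²θ) = 0.15182 m.
|ω_rod| = r ω |cosθ| / √(L² − r² sin²θ) = 0.05·166.6·0.75700/0.15182 = 41.541 rad/s.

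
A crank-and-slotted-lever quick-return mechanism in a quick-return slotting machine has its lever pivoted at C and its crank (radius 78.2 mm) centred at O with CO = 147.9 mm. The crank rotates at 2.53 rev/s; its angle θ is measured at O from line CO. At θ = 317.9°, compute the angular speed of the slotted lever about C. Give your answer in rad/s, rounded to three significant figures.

ω = 15.9 rad/s (from 2.53 rev/s).
Crank pin A relative to C: A = (d + r cosθ, r sinθ); lever angle φ = atan2(r sinθ, d + r cosθ).
Differentiating tanφ: φ̇ = rω(d cosθ + r)/(d² + r² + 2dr cosθ).
d² + r² + 2dr cosθ = |CA|² = 0.0451527 m²;  d cosθ + r = +0.18794 m.
|ω_lever| = |0.0782·15.9·+0.18794| / 0.0451527 = 5.1741 rad/s.

5.17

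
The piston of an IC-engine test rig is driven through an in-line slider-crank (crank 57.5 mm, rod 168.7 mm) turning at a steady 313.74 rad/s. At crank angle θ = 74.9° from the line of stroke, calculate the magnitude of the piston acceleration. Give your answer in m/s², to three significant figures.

274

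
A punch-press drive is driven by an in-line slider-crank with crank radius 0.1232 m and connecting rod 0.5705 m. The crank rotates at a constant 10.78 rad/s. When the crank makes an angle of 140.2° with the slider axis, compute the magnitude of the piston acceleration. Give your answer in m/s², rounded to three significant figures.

ω = 10.78 rad/s
x(θ) = r cosθ + √(L² − r² sin²θ); with ω constant, a = ω²·d²x/dθ².
d²x/dθ² = −r cosθ − r²(cos2θ)/√u − r⁴ sin²2θ/(4u^{3/2}),  u = L² − r² sin²θ = 0.319251 m².
Substituting r = 0.1232 m, L = 0.5705 m, θ = 140.2°: d²x/dθ² = +0.089494 m.
a = ω²·d²x/dθ² = (10.78)²·(+0.089494) = +10.4 m/s²;  |a| = 10.4 m/s².

10.4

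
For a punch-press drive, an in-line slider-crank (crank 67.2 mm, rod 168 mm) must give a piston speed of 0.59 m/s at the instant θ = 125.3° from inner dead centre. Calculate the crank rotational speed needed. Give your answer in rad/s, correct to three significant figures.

14.2

For an in-line slider-crank, |v_piston| = rω|sinθ|·[1 + r cosθ/√(L² − r² sin²θ)].
With r = 0.0672 m, L = 0.168 m, θ = 125.3°: the bracketed kinematic factor |dx/dθ| = 0.041433 m.
ω = v/|dx/dθ| = 0.59/0.041433 = 14.24 rad/s.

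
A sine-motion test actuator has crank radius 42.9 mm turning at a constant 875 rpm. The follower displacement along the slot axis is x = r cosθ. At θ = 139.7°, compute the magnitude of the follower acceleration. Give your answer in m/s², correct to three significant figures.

275

ω = 91.63 rad/s (from 875 rpm).
x = r cosθ ⇒ ẍ = −rω² cosθ (ω constant).
|a| = rω²|cosθ| = 0.0429·(91.63)²·|cos 139.7°| = 274.7 m/s².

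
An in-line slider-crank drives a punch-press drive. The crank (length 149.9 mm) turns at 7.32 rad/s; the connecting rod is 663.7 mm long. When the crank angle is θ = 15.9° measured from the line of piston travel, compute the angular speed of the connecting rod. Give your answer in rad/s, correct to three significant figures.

ω = 7.32 rad/s
The rod makes angle φ with the slider axis where L sinφ = r sinθ; differentiating, L cosφ·φ̇ = r ω cosθ.
L cosφ = √(L² − r² sin²θ) = 0.66243 m.
|ω_rod| = r ω |cosθ| / √(L² − r² sin²θ) = 0.1499·7.32·0.96174/0.66243 = 1.5931 rad/s.

1.59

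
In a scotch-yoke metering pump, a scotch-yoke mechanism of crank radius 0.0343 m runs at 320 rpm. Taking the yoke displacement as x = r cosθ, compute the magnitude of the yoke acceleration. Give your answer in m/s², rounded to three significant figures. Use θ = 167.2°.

37.6

ω = 33.51 rad/s (from 320 rpm).
x = r cosθ ⇒ ẍ = −rω² cosθ (ω constant).
|a| = rω²|cosθ| = 0.0343·(33.51)²·|cos 167.2°| = 37.56 m/s².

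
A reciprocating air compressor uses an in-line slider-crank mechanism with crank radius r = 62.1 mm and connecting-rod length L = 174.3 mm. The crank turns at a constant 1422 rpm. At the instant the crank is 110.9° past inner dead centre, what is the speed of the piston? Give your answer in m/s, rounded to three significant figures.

7.47

ω = 2π·1422/60 = 148.9 rad/s
For an in-line slider-crank, x = r cosθ + √(L² − r² sin²θ), so v = −rω sinθ·[1 + r cosθ/√(L² − r² sin²θ)].
With r = 0.0621 m, L = 0.1743 m, θ = 110.9°: √(L² − r² sin²θ) = 0.16436 m.
v = −0.0621·148.9·0.93420·[1 + 0.0621·-0.35674/0.16436] = -7.4746 m/s.
|v| = 7.4746 m/s.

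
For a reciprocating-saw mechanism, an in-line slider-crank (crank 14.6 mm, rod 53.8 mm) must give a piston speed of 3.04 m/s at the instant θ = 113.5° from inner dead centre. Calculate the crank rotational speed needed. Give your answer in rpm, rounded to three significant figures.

2440

For an in-line slider-crank, |v_piston| = rω|sinθ|·[1 + r cosθ/√(L² − r² sin²θ)].
With r = 0.0146 m, L = 0.0538 m, θ = 113.5°: the bracketed kinematic factor |dx/dθ| = 0.011893 m.
ω = v/|dx/dθ| = 3.04/0.011893 = 255.61 rad/s.
N = 60ω/(2π) = 2440.9 rpm.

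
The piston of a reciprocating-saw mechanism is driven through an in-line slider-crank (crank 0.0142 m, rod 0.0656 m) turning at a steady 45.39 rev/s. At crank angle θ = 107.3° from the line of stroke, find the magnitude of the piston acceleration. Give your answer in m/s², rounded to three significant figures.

553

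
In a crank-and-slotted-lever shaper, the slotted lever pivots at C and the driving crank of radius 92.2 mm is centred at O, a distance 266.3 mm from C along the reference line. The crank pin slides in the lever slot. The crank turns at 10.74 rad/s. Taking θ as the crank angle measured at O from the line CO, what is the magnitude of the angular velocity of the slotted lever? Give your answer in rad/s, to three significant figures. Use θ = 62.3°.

ω = 10.74 rad/s
Crank pin A relative to C: A = (d + r cosθ, r sinθ); lever angle φ = atan2(r sinθ, d + r cosθ).
Differentiating tanφ: φ̇ = rω(d cosθ + r)/(d² + r² + 2dr cosθ).
d² + r² + 2dr cosθ = |CA|² = 0.102243 m²;  d cosθ + r = +0.21599 m.
|ω_lever| = |0.0922·10.74·+0.21599| / 0.102243 = 2.0918 rad/s.

2.09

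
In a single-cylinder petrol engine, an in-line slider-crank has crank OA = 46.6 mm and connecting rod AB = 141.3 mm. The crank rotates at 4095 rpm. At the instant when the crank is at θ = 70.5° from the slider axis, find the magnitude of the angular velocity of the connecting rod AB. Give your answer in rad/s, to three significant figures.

49.7

ω = 428.8 rad/s (converted from 4095 rpm).
The rod makes angle φ with the slider axis where L sinφ = r sinθ; differentiating, L cosφ·φ̇ = r ω cosθ.
L cosφ = √(L² − r² sin²θ) = 0.1343 m.
|ω_rod| = r ω |cosθ| / √(L² − r² sin²θ) = 0.0466·428.8·0.33381/0.1343 = 49.67 rad/s.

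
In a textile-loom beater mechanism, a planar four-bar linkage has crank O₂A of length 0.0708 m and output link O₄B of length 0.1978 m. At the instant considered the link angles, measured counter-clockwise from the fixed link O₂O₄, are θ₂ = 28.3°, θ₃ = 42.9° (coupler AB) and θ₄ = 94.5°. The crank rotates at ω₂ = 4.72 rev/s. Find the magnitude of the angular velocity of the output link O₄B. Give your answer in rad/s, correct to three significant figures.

3.41

ω₂ = 29.66 rad/s (from 4.72 rev/s).
Differentiating the loop-closure r₂e^{iθ₂}+r₃e^{iθ₃}=r₁+r₄e^{iθ₄} gives r₂ω₂e^{iθ₂}+r₃ω₃e^{iθ₃}=r₄ω₄e^{iθ₄}.
Eliminating the other unknown: ω₄ = r₂ω₂ sin(θ₂−θ₃) / [r₄ sin(θ₄−θ₃)].
Numerator sine = -0.25207; denominator sine = +0.78369.
Result = 0.0708·29.66·(-0.25207) / (0.1978·(+0.78369)) = -3.4143 rad/s; magnitude 3.4143 rad/s.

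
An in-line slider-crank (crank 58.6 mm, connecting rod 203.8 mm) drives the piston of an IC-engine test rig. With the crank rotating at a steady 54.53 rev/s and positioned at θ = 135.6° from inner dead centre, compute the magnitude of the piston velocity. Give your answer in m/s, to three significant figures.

ω = 2π·54.5 = 342.6 rad/s
For an in-line slider-crank, x = r cosθ + √(L² − r² sin²θ), so v = −rω sinθ·[1 + r cosθ/√(L² − r² sin²θ)].
With r = 0.0586 m, L = 0.2038 m, θ = 135.6°: √(L² − r² sin²θ) = 0.19963 m.
v = −0.0586·342.6·0.69966·[1 + 0.0586·-0.71447/0.19963] = -11.101 m/s.
|v| = 11.101 m/s.

11.1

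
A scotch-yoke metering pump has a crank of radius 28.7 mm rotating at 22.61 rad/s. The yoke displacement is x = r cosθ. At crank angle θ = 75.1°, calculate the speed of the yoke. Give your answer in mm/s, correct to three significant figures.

627

ω = 22.61 rad/s
x = r cosθ ⇒ ẋ = −rω sinθ.
|v| = rω|sinθ| = 0.0287·22.61·|sin 75.1°| = 0.62709 m/s = 627.09 mm/s.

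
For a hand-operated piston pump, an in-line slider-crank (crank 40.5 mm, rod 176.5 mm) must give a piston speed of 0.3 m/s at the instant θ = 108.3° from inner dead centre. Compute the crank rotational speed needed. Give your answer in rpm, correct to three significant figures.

80.4

For an in-line slider-crank, |v_piston| = rω|sinθ|·[1 + r cosθ/√(L² − r² sin²θ)].
With r = 0.0405 m, L = 0.1765 m, θ = 108.3°: the bracketed kinematic factor |dx/dθ| = 0.035613 m.
ω = v/|dx/dθ| = 0.3/0.035613 = 8.4239 rad/s.
N = 60ω/(2π) = 80.442 rpm.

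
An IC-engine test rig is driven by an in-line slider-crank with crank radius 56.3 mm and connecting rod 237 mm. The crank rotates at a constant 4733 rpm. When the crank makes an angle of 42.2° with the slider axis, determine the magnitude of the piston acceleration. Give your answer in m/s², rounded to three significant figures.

10600

ω = 2π·4733/60 = 495.6 rad/s
x(θ) = r cosθ + √(L² − r² sin²θ); with ω constant, a = ω²·d²x/dθ².
d²x/dθ² = −r cosθ − r²(cos2θ)/√u − r⁴ sin²2θ/(4u^{3/2}),  u = L² − r² sin²θ = 0.0547388 m².
Substituting r = 0.0563 m, L = 0.237 m, θ = 42.2°: d²x/dθ² = -0.043224 m.
a = ω²·d²x/dθ² = (495.6)²·(-0.043224) = -10618 m/s²;  |a| = 10618 m/s².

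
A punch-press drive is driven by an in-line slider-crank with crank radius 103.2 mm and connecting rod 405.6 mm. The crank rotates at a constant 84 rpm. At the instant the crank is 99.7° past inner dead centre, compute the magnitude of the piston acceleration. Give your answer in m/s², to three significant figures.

ω = 2π·84/60 = 8.796 rad/s
x(θ) = r cosθ + √(L² − r² sin²θ); with ω constant, a = ω²·d²x/dθ².
d²x/dθ² = −r cosθ − r²(cos2θ)/√u − r⁴ sin²2θ/(4u^{3/2}),  u = L² − r² sin²θ = 0.154163 m².
Substituting r = 0.1032 m, L = 0.4056 m, θ = 99.7°: d²x/dθ² = +0.042921 m.
a = ω²·d²x/dθ² = (8.796)²·(+0.042921) = +3.3211 m/s²;  |a| = 3.3211 m/s².

3.32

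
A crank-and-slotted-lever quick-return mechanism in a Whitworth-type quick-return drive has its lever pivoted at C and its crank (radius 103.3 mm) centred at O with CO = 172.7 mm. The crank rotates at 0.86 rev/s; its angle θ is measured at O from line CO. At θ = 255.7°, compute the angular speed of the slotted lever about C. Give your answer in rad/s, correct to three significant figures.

1.07

ω = 5.404 rad/s (from 0.86 rev/s).
Crank pin A relative to C: A = (d + r cosθ, r sinθ); lever angle φ = atan2(r sinθ, d + r cosθ).
Differentiating tanφ: φ̇ = rω(d cosθ + r)/(d² + r² + 2dr cosθ).
d² + r² + 2dr cosθ = |CA|² = 0.0316833 m²;  d cosθ + r = +0.060643 m.
|ω_lever| = |0.1033·5.404·+0.060643| / 0.0316833 = 1.0684 rad/s.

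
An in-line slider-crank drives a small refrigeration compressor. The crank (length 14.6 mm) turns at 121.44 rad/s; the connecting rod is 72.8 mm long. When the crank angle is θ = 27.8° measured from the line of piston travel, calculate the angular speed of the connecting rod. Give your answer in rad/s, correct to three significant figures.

ω = 121.4 rad/s
The rod makes angle φ with the slider axis where L sinφ = r sinθ; differentiating, L cosφ·φ̇ = r ω cosθ.
L cosφ = √(L² − r² sin²θ) = 0.072481 m.
|ω_rod| = r ω |cosθ| / √(L² − r² sin²θ) = 0.0146·121.4·0.88458/0.072481 = 21.639 rad/s.

21.6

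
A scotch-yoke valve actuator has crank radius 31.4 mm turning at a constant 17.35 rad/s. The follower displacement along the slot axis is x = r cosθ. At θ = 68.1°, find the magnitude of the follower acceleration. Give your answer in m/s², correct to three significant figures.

ω = 17.35 rad/s
x = r cosθ ⇒ ẍ = −rω² cosθ (ω constant).
|a| = rω²|cosθ| = 0.0314·(17.35)²·|cos 68.1°| = 3.5255 m/s².

3.53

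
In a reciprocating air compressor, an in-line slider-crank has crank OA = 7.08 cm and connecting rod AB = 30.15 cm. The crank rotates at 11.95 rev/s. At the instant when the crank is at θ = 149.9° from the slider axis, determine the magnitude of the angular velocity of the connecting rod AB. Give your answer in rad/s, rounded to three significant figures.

15.4

ω = 75.08 rad/s (converted from 11.95 rev/s).
The rod makes angle φ with the slider axis where L sinφ = r sinθ; differentiating, L cosφ·φ̇ = r ω cosθ.
L cosφ = √(L² − r² sin²θ) = 0.2994 m.
|ω_rod| = r ω |cosθ| / √(L² − r² sin²θ) = 0.0708·75.08·0.86515/0.2994 = 15.361 rad/s.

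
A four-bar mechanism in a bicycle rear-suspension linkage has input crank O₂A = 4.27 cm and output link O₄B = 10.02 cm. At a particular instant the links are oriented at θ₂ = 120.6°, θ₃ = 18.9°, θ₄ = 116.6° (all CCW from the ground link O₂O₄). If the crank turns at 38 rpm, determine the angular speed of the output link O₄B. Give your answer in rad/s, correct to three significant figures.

1.68

ω₂ = 3.979 rad/s (from 38 rpm).
Differentiating the loop-closure r₂e^{iθ₂}+r₃e^{iθ₃}=r₁+r₄e^{iθ₄} gives r₂ω₂e^{iθ₂}+r₃ω₃e^{iθ₃}=r₄ω₄e^{iθ₄}.
Eliminating the other unknown: ω₄ = r₂ω₂ sin(θ₂−θ₃) / [r₄ sin(θ₄−θ₃)].
Numerator sine = +0.97922; denominator sine = +0.99098.
Result = 0.0427·3.979·(+0.97922) / (0.1002·(+0.99098)) = +1.6757 rad/s; magnitude 1.6757 rad/s.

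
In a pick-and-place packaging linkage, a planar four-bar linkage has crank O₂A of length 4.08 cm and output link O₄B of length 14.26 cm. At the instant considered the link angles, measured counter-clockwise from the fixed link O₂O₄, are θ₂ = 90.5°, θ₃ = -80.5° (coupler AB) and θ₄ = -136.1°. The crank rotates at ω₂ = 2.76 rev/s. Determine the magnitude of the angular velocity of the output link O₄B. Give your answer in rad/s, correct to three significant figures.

ω₂ = 17.34 rad/s (from 2.76 rev/s).
Differentiating the loop-closure r₂e^{iθ₂}+r₃e^{iθ₃}=r₁+r₄e^{iθ₄} gives r₂ω₂e^{iθ₂}+r₃ω₃e^{iθ₃}=r₄ω₄e^{iθ₄}.
Eliminating the other unknown: ω₄ = r₂ω₂ sin(θ₂−θ₃) / [r₄ sin(θ₄−θ₃)].
Numerator sine = +0.15643; denominator sine = -0.82511.
Result = 0.0408·17.34·(+0.15643) / (0.1426·(-0.82511)) = -0.94069 rad/s; magnitude 0.94069 rad/s.

0.941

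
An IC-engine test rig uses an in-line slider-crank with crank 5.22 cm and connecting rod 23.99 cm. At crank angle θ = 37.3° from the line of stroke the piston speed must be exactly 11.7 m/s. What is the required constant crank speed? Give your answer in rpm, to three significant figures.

3010

For an in-line slider-crank, |v_piston| = rω|sinθ|·[1 + r cosθ/√(L² − r² sin²θ)].
With r = 0.0522 m, L = 0.2399 m, θ = 37.3°: the bracketed kinematic factor |dx/dθ| = 0.037156 m.
ω = v/|dx/dθ| = 11.7/0.037156 = 314.89 rad/s.
N = 60ω/(2π) = 3007 rpm.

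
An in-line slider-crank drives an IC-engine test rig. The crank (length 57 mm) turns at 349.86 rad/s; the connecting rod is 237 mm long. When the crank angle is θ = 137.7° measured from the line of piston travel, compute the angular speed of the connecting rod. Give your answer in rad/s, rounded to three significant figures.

63.1

ω = 349.9 rad/s
The rod makes angle φ with the slider axis where L sinφ = r sinθ; differentiating, L cosφ·φ̇ = r ω cosθ.
L cosφ = √(L² − r² sin²θ) = 0.23387 m.
|ω_rod| = r ω |cosθ| / √(L² − r² sin²θ) = 0.057·349.9·0.73963/0.23387 = 63.067 rad/s.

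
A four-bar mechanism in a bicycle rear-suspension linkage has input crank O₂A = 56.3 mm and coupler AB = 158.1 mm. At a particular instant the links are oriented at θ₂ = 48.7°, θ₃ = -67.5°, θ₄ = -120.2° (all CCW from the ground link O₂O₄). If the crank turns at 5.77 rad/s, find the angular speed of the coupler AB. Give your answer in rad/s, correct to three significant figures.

0.497

ω₂ = 5.77 rad/s
Differentiating the loop-closure r₂e^{iθ₂}+r₃e^{iθ₃}=r₁+r₄e^{iθ₄} gives r₂ω₂e^{iθ₂}+r₃ω₃e^{iθ₃}=r₄ω₄e^{iθ₄}.
Eliminating the other unknown: ω₃ = r₂ω₂ sin(θ₄−θ₂) / [r₃ sin(θ₃−θ₄)].
Numerator sine = -0.19252; denominator sine = +0.79547.
Result = 0.0563·5.77·(-0.19252) / (0.1581·(+0.79547)) = -0.49729 rad/s; magnitude 0.49729 rad/s.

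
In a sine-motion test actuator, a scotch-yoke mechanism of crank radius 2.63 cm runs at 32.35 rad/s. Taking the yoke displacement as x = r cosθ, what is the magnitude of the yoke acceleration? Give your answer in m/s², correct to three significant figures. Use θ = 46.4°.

19.0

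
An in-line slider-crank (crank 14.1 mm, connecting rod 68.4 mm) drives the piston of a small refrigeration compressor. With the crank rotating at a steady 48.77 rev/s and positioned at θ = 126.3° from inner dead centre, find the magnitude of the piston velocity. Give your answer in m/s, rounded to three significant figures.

ω = 2π·48.8 = 306.4 rad/s
For an in-line slider-crank, x = r cosθ + √(L² − r² sin²θ), so v = −rω sinθ·[1 + r cosθ/√(L² − r² sin²θ)].
With r = 0.0141 m, L = 0.0684 m, θ = 126.3°: √(L² − r² sin²θ) = 0.067449 m.
v = −0.0141·306.4·0.80593·[1 + 0.0141·-0.59201/0.067449] = -3.0512 m/s.
|v| = 3.0512 m/s.

3.05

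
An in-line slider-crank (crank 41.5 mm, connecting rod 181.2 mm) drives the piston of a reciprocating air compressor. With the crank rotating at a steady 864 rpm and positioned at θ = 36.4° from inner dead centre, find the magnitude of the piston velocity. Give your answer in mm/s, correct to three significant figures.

2640

ω = 2π·864/60 = 90.48 rad/s
For an in-line slider-crank, x = r cosθ + √(L² − r² sin²θ), so v = −rω sinθ·[1 + r cosθ/√(L² − r² sin²θ)].
With r = 0.0415 m, L = 0.1812 m, θ = 36.4°: √(L² − r² sin²θ) = 0.17952 m.
v = −0.0415·90.48·0.59342·[1 + 0.0415·0.80489/0.17952] = -2.6428 m/s.
|v| = 2.6428 m/s = 2642.8 mm/s.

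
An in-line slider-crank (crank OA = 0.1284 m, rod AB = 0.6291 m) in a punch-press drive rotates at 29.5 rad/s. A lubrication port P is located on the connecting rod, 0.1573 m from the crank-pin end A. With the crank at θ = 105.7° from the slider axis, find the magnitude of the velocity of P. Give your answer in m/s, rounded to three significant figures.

3.68

ω = 29.5 rad/s.  Crank-pin speed |V_A| = rω = 3.7878 m/s, perpendicular to OA.
Rod angle: sinφ = −(r/L) sinθ ⇒ φ = -11.332°; ω_rod = −rω cosθ/√(L²−r²sin²θ) = +1.6617 rad/s.
V_P = V_A + ω_rod × AP, with AP = 0.1573 m along the rod.
Components: V_Px = −rω sinθ − a·ω_rod·sinφ = -3.5951 m/s;  V_Py = rω cosθ + a·ω_rod·cosφ = -0.76869 m/s.
|V_P| = √(V_Px² + V_Py²) = 3.6764 m/s.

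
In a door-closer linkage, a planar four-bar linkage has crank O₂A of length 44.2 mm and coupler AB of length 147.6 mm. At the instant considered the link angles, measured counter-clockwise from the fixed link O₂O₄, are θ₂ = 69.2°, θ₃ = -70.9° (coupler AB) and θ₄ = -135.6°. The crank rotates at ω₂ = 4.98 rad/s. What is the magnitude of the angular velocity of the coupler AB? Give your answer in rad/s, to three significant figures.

0.692

ω₂ = 4.98 rad/s
Differentiating the loop-closure r₂e^{iθ₂}+r₃e^{iθ₃}=r₁+r₄e^{iθ₄} gives r₂ω₂e^{iθ₂}+r₃ω₃e^{iθ₃}=r₄ω₄e^{iθ₄}.
Eliminating the other unknown: ω₃ = r₂ω₂ sin(θ₄−θ₂) / [r₃ sin(θ₃−θ₄)].
Numerator sine = +0.41945; denominator sine = +0.90408.
Result = 0.0442·4.98·(+0.41945) / (0.1476·(+0.90408)) = +0.69189 rad/s; magnitude 0.69189 rad/s.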